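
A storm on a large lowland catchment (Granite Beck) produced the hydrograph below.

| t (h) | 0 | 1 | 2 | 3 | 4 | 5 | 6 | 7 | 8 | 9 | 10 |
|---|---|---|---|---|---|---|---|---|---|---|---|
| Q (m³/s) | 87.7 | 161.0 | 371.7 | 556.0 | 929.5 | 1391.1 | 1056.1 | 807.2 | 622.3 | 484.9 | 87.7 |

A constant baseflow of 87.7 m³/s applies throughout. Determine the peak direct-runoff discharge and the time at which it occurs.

Subtracting baseflow gives direct-runoff ordinates: 0.0, 73.3, 284.0, 468.3, 841.8, 1303.4, 968.4, 719.5, 534.6, 397.2, 0.0 m³/s.
The maximum is 1303.4 m³/s, occurring at the reading for t = 5 h.

Q_p = 1303.4 m³/s at t = 5 h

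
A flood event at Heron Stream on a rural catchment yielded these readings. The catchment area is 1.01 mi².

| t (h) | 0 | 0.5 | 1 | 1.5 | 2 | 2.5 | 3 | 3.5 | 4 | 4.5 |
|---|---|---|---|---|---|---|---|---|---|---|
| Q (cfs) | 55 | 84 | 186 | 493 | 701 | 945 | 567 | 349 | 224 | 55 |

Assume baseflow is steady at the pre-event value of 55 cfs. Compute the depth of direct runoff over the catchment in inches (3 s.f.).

Direct runoff: 0.0, 29.0, 131.0, 438.0, 646.0, 890.0, 512.0, 294.0, 169.0, 0.0 cfs; ΣQ_DR = 3109 cfs.
V = ΣQ_DR · Δt = 3109 × 1800 s = 5.596 × 10^6 ft³.
Over A = 1.01 mi², depth = V / A = 2.38 in.

d ≈ 2.38 in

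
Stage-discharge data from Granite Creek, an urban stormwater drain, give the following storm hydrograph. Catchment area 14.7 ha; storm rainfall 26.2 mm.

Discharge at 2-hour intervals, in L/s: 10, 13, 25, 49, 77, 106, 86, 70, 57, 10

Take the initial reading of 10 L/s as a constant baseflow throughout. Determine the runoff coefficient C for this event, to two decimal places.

C ≈ 0.75

ΣQ_DR = 403.0 L/s; V = ΣQ_DR·Δt = 2.902 × 10^6 L.
Runoff depth d = V / A = 19.74 mm.
C = d / P = 19.74 / 26.2 = 0.75.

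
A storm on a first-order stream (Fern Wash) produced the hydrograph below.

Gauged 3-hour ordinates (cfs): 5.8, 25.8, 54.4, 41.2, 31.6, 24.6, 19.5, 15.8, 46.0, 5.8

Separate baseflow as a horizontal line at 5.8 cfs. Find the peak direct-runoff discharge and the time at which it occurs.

Q_p = 48.6 cfs at t = 6 h

Subtracting baseflow gives direct-runoff ordinates: 0.0, 20.0, 48.6, 35.4, 25.8, 18.8, 13.7, 10.0, 40.2, 0.0 cfs.
The maximum is 48.6 cfs, occurring at the reading for t = 6 h.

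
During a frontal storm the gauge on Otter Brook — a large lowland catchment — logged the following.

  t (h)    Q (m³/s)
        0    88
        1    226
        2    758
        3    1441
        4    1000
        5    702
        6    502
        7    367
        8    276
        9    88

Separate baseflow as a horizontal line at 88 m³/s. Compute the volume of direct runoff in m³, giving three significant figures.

V ≈ 1.64 × 10^7 m³

Direct-runoff ordinates (Q − Q_b): 0.0, 138.0, 670.0, 1353.0, 912.0, 614.0, 414.0, 279.0, 188.0, 0.0 m³/s.
ΣQ_DR = 4568 m³/s.
With Δt = 1 h = 3600 s, V = ΣQ_DR · Δt = 4568 × 3600 = 1.64 × 10^7 m³.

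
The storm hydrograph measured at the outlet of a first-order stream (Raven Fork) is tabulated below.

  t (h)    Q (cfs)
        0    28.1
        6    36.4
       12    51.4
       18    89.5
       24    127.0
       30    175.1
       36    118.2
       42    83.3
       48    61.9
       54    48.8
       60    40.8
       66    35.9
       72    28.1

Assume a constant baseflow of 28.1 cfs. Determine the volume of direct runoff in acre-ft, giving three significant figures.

Direct-runoff ordinates (Q − Q_b): 0.0, 8.3, 23.3, 61.4, 98.9, 147.0, 90.1, 55.2, 33.8, 20.7, 12.7, 7.8, 0.0 cfs.
ΣQ_DR = 559.2 cfs.
With Δt = 6 h = 21600 s, V = ΣQ_DR · Δt = 559.2 × 21600 = 1.21 × 10^7 ft³ = 277 acre-ft.

V ≈ 277 acre-ft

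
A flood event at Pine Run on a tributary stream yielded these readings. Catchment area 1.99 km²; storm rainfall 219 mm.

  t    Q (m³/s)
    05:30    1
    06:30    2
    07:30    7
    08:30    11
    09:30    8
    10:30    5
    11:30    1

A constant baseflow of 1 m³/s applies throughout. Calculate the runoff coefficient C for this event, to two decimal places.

C ≈ 0.23

ΣQ_DR = 28.00 m³/s; V = ΣQ_DR·Δt = 1.008 × 10^5 m³.
Runoff depth d = V / A = 50.65 mm.
C = d / P = 50.65 / 219 = 0.23.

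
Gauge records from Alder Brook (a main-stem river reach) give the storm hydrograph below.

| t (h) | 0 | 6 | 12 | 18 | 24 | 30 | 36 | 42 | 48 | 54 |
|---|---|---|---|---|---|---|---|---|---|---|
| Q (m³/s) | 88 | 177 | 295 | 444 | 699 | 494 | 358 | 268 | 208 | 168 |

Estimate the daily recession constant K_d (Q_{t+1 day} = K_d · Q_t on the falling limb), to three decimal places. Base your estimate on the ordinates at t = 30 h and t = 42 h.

Between t = 30 h and t = 42 h the flow falls from 494 to 268 m³/s over 2×6 h = 12 h.
Per-interval ratio K = (268/494)^(1/2) = 0.7366; K_d = K^(24/6) = 0.294.

K_d ≈ 0.294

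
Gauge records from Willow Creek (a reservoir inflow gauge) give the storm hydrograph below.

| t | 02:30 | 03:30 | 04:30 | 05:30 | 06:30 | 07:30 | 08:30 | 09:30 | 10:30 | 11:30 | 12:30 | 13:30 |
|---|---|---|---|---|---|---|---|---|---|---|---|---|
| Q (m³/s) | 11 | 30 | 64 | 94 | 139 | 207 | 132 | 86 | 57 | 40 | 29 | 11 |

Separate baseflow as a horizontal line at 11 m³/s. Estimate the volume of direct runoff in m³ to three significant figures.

V ≈ 2.76 × 10^6 m³

Direct-runoff ordinates (Q − Q_b): 0.0, 19.0, 53.0, 83.0, 128.0, 196.0, 121.0, 75.0, 46.0, 29.0, 18.0, 0.0 m³/s.
ΣQ_DR = 768.0 m³/s.
With Δt = 1 h = 3600 s, V = ΣQ_DR · Δt = 768.0 × 3600 = 2.76 × 10^6 m³.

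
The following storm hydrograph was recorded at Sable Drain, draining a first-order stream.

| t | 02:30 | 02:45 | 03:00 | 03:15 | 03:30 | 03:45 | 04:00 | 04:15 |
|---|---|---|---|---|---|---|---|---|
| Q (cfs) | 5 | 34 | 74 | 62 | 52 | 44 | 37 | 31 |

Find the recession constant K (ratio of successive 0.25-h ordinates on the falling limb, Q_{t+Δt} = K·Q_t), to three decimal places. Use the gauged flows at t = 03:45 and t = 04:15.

K ≈ 0.839

Using the recession-limb readings at t = 03:45 and t = 04:15: Q falls from 44 to 31 cfs over 2 intervals.
K = (Q₂/Q₁)^(1/2) = (31/44)^(1/2) = 0.839.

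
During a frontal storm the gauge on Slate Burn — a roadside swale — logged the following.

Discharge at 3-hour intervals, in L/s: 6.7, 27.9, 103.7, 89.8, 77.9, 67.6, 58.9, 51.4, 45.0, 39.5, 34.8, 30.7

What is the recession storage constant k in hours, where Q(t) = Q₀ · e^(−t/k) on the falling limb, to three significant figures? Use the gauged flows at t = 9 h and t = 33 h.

k ≈ 22.4 h

On the falling limb, Q drops from 89.8 to 30.7 L/s between t = 9 h and t = 33 h (Δt = 24 h).
k = −Δt / ln(Q₂/Q₁) = −24 / ln(30.7/89.8) = 22.4 h.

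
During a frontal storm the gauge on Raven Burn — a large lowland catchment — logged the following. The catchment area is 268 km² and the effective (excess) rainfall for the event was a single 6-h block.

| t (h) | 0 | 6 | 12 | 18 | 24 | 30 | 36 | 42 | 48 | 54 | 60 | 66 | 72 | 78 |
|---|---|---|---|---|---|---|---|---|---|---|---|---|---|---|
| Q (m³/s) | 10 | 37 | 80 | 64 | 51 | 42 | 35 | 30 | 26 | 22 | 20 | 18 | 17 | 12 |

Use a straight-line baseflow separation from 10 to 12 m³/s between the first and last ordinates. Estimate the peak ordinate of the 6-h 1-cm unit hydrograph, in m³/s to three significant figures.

Direct runoff: 0.00, 26.85, 69.69, 53.54, 40.38, 31.23, 24.08, 18.92, 14.77, 10.62, 8.46, 6.31, 5.15, 0.00 m³/s; ΣQ_DR = 310.0 m³/s, peak = 69.69 m³/s.
Runoff depth d = ΣQ_DR·Δt / A = 310.0 × 21600 / (268 km²) = 24.99 mm.
The 1-cm UH is the DRH scaled by (10 mm)/d, so U_p = 69.69 × 10/24.99 = 27.9 m³/s.

U_p ≈ 27.9 m³/s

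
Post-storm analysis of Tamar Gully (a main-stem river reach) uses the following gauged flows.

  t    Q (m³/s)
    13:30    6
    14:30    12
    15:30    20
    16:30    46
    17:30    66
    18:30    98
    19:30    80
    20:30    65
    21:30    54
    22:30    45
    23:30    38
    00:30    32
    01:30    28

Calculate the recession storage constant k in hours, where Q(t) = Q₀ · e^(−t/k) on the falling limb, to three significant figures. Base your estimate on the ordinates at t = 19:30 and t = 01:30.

On the falling limb, Q drops from 80 to 28 m³/s between t = 19:30 and t = 01:30 (Δt = 6 h).
k = −Δt / ln(Q₂/Q₁) = −6 / ln(28/80) = 5.72 h.

k ≈ 5.72 h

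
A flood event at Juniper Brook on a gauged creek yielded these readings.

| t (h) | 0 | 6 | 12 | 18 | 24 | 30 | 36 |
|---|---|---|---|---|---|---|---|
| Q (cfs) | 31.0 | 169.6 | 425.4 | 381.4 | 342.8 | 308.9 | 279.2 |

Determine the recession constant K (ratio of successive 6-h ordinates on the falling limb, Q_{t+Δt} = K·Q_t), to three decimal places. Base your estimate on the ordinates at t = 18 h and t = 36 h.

K ≈ 0.901

Using the recession-limb readings at t = 18 h and t = 36 h: Q falls from 381.4 to 279.2 cfs over 3 intervals.
K = (Q₂/Q₁)^(1/3) = (279.2/381.4)^(1/3) = 0.901.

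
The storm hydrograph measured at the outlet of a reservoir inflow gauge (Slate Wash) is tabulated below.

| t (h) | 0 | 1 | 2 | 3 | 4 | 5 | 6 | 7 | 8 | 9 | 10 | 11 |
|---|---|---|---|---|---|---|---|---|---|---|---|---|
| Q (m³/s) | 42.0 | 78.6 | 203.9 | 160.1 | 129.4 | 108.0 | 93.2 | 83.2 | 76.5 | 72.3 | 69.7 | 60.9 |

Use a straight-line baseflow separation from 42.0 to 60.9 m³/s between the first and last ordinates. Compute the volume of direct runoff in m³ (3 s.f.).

V ≈ 2.02 × 10^6 m³

Direct-runoff ordinates (Q − Q_b): 0.00, 34.88, 158.46, 112.95, 80.53, 57.41, 40.89, 29.17, 20.75, 14.84, 10.52, 0.00 m³/s.
ΣQ_DR = 560.4 m³/s.
With Δt = 1 h = 3600 s, V = ΣQ_DR · Δt = 560.4 × 3600 = 2.02 × 10^6 m³.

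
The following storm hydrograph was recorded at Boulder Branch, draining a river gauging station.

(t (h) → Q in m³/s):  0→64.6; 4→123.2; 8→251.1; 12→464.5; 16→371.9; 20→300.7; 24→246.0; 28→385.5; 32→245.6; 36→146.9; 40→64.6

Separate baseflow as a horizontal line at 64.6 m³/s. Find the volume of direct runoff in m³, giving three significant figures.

V ≈ 2.81 × 10^7 m³

Direct-runoff ordinates (Q − Q_b): 0.0, 58.6, 186.5, 399.9, 307.3, 236.1, 181.4, 320.9, 181.0, 82.3, 0.0 m³/s.
ΣQ_DR = 1954 m³/s.
With Δt = 4 h = 14400 s, V = ΣQ_DR · Δt = 1954 × 14400 = 2.81 × 10^7 m³.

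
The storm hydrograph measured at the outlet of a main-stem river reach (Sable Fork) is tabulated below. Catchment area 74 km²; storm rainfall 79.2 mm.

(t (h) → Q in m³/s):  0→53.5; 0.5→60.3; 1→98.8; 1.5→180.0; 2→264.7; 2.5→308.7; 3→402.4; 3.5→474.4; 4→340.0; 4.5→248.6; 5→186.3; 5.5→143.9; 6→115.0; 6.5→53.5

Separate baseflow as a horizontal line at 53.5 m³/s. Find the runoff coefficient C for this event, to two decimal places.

ΣQ_DR = 2181 m³/s; V = ΣQ_DR·Δt = 3.926 × 10^6 m³.
Runoff depth d = V / A = 53.05 mm.
C = d / P = 53.05 / 79.2 = 0.67.

C ≈ 0.67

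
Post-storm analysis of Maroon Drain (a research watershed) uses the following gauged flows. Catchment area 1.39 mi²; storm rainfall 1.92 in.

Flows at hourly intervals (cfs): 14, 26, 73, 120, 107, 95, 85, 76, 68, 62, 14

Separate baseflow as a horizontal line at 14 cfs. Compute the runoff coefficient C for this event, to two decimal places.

ΣQ_DR = 586.0 cfs; V = ΣQ_DR·Δt = 2.110 × 10^6 ft³.
Runoff depth d = V / A = 0.6533 in.
C = d / P = 0.6533 / 1.92 = 0.34.

C ≈ 0.34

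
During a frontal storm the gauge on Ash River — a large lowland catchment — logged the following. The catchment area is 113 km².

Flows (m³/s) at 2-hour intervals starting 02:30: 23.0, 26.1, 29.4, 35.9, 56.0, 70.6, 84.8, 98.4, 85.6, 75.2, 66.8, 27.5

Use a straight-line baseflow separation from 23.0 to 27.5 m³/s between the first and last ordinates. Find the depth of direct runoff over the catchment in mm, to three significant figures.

d ≈ 24.0 mm

Direct runoff: 0.00, 2.69, 5.58, 11.67, 31.36, 45.55, 59.35, 72.54, 59.33, 48.52, 39.71, 0.00 m³/s; ΣQ_DR = 376.3 m³/s.
V = ΣQ_DR · Δt = 376.3 × 7200 s = 2.709 × 10^6 m³.
Over A = 113 km², depth = V / A = 24.0 mm.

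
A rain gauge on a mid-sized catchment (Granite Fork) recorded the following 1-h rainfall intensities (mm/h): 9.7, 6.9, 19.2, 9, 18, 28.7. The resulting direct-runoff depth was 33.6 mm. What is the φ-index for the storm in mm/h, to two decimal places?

Only the 3 blocks with intensity above φ contribute runoff: 19.2, 18, 28.7 mm/h.
Σ(I−φ)·Δt = d  ⇒  (19.2+18+28.7 − 3φ)·1 = 33.6
φ = (65.90 − 33.6/1) / 3 = 10.77 mm/h.

φ ≈ 10.77 mm/h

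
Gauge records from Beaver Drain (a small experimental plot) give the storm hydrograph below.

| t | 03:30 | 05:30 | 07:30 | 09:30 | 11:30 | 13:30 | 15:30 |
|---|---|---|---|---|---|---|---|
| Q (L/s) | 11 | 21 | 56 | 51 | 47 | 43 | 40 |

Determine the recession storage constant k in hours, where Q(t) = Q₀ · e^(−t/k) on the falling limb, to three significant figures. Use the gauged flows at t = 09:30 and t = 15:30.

On the falling limb, Q drops from 51 to 40 L/s between t = 09:30 and t = 15:30 (Δt = 6 h).
k = −Δt / ln(Q₂/Q₁) = −6 / ln(40/51) = 24.7 h.

k ≈ 24.7 h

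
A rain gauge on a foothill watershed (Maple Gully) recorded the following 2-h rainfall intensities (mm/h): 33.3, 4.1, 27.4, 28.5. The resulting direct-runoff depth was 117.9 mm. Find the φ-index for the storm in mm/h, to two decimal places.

Only the 3 blocks with intensity above φ contribute runoff: 33.3, 27.4, 28.5 mm/h.
Σ(I−φ)·Δt = d  ⇒  (33.3+27.4+28.5 − 3φ)·2 = 117.9
φ = (89.20 − 117.9/2) / 3 = 10.08 mm/h.

φ ≈ 10.08 mm/h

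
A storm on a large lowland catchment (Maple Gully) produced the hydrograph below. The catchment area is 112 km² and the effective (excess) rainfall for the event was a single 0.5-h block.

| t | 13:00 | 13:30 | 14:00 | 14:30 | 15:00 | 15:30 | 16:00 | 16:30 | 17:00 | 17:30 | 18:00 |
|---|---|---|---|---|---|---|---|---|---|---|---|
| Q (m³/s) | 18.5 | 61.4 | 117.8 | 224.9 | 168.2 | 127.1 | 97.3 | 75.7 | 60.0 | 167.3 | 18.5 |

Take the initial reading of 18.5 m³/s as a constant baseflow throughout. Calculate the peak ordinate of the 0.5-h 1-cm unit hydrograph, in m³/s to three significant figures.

Direct runoff: 0.0, 42.9, 99.3, 206.4, 149.7, 108.6, 78.8, 57.2, 41.5, 148.8, 0.0 m³/s; ΣQ_DR = 933.2 m³/s, peak = 206.4 m³/s.
Runoff depth d = ΣQ_DR·Δt / A = 933.2 × 1800 / (112 km²) = 15.00 mm.
The 1-cm UH is the DRH scaled by (10 mm)/d, so U_p = 206.4 × 10/15.00 = 138 m³/s.

U_p ≈ 138 m³/s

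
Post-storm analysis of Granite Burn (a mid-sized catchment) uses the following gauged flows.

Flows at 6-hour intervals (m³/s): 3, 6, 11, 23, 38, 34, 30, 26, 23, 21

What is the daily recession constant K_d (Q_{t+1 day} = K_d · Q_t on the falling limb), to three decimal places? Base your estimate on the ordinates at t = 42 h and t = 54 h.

Between t = 42 h and t = 54 h the flow falls from 26 to 21 m³/s over 2×6 h = 12 h.
Per-interval ratio K = (21/26)^(1/2) = 0.8987; K_d = K^(24/6) = 0.652.

K_d ≈ 0.652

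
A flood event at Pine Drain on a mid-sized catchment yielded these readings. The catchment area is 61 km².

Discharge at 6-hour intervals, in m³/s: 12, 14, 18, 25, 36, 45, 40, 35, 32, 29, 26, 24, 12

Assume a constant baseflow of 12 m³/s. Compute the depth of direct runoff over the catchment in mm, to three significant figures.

Direct runoff: 0.0, 2.0, 6.0, 13.0, 24.0, 33.0, 28.0, 23.0, 20.0, 17.0, 14.0, 12.0, 0.0 m³/s; ΣQ_DR = 192.0 m³/s.
V = ΣQ_DR · Δt = 192.0 × 21600 s = 4.147 × 10^6 m³.
Over A = 61 km², depth = V / A = 68.0 mm.

d ≈ 68.0 mm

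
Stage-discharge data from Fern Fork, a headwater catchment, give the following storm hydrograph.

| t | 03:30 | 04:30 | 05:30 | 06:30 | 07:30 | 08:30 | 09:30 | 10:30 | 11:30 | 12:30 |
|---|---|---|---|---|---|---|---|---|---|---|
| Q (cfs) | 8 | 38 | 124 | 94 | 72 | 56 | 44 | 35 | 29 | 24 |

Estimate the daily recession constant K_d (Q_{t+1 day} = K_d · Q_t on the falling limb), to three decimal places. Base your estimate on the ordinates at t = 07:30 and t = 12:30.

Between t = 07:30 and t = 12:30 the flow falls from 72 to 24 cfs over 5×1 h = 5 h.
Per-interval ratio K = (24/72)^(1/5) = 0.8027; K_d = K^(24/1) = 0.005.

K_d ≈ 0.005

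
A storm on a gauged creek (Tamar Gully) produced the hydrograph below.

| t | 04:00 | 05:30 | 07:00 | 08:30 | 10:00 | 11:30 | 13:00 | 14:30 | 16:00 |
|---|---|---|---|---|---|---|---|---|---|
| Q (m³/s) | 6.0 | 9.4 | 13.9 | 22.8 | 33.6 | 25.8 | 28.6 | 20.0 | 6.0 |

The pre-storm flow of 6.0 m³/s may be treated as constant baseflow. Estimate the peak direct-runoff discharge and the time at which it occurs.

Q_p = 27.6 m³/s at t = 10:00

Subtracting baseflow gives direct-runoff ordinates: 0.0, 3.4, 7.9, 16.8, 27.6, 19.8, 22.6, 14.0, 0.0 m³/s.
The maximum is 27.6 m³/s, occurring at the reading for t = 10:00.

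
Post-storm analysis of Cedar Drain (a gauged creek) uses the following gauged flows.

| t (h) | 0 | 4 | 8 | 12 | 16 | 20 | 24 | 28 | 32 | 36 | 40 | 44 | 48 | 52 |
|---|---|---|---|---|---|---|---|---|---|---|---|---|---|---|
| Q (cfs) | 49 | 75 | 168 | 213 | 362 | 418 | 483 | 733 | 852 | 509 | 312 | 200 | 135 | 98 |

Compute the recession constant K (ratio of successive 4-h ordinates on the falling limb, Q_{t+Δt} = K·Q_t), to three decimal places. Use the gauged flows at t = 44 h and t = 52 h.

K ≈ 0.700

Using the recession-limb readings at t = 44 h and t = 52 h: Q falls from 200 to 98 cfs over 2 intervals.
K = (Q₂/Q₁)^(1/2) = (98/200)^(1/2) = 0.700.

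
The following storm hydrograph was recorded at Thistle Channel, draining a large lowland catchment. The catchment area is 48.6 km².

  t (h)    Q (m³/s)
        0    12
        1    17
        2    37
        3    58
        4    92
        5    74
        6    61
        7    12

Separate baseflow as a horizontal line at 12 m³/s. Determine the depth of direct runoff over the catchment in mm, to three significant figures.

Direct runoff: 0.0, 5.0, 25.0, 46.0, 80.0, 62.0, 49.0, 0.0 m³/s; ΣQ_DR = 267.0 m³/s.
V = ΣQ_DR · Δt = 267.0 × 3600 s = 9.612 × 10^5 m³.
Over A = 48.6 km², depth = V / A = 19.8 mm.

d ≈ 19.8 mm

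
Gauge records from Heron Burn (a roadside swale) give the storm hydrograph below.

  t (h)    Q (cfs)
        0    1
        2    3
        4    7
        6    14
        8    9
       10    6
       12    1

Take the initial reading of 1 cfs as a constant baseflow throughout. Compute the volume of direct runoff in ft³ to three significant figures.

V ≈ 2.45 × 10^5 ft³

Direct-runoff ordinates (Q − Q_b): 0.0, 2.0, 6.0, 13.0, 8.0, 5.0, 0.0 cfs.
ΣQ_DR = 34.00 cfs.
With Δt = 2 h = 7200 s, V = ΣQ_DR · Δt = 34.00 × 7200 = 2.45 × 10^5 ft³.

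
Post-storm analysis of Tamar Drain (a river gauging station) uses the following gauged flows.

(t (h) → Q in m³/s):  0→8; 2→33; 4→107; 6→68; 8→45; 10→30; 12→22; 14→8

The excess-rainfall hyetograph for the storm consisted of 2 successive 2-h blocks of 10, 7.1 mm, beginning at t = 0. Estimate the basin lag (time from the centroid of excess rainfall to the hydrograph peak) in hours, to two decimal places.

t_L ≈ 2.17 h

Centroid of excess rainfall: t_c = Σ P_i·t̄_i / ΣP_i = 1.8304 h (block centres at 1, 3 h).
Hydrograph peak occurs at t = 4 h, so basin lag t_L = 4 − 1.8304 = 2.17 h.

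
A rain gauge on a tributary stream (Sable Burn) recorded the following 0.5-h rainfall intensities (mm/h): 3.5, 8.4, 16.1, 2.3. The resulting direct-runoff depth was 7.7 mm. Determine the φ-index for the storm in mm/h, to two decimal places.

φ ≈ 4.55 mm/h

Only the 2 blocks with intensity above φ contribute runoff: 8.4, 16.1 mm/h.
Σ(I−φ)·Δt = d  ⇒  (8.4+16.1 − 2φ)·0.5 = 7.7
φ = (24.50 − 7.7/0.5) / 2 = 4.55 mm/h.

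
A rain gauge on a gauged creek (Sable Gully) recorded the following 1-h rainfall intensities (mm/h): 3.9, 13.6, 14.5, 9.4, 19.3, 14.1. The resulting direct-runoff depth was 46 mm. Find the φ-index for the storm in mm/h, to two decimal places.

φ ≈ 4.98 mm/h

Only the 5 blocks with intensity above φ contribute runoff: 13.6, 14.5, 9.4, 19.3, 14.1 mm/h.
Σ(I−φ)·Δt = d  ⇒  (13.6+14.5+9.4+19.3+14.1 − 5φ)·1 = 46
φ = (70.90 − 46/1) / 5 = 4.98 mm/h.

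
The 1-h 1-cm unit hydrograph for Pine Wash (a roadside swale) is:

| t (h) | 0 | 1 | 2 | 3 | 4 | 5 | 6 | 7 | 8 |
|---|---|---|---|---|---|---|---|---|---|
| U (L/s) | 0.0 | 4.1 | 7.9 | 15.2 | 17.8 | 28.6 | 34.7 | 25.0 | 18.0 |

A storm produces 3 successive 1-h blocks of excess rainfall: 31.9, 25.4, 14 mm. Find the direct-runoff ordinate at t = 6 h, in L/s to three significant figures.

Q ≈ 208 L/s

By discrete convolution, Q_j = Σ (P_i / 10 mm) · U_{j−i}.
At t = 6 h (j=6): Q = (31.9/10)·34.7 + (25.4/10)·28.6 + (14/10)·17.8 = 208 L/s.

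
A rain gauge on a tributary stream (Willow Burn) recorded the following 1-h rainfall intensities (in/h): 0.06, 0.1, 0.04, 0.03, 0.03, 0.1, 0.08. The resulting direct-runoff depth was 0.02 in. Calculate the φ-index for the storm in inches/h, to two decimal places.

Only the 2 blocks with intensity above φ contribute runoff: 0.1, 0.1 in/h.
Σ(I−φ)·Δt = d  ⇒  (0.1+0.1 − 2φ)·1 = 0.02
φ = (0.2000 − 0.02/1) / 2 = 0.09 in/h.

φ ≈ 0.09 in/h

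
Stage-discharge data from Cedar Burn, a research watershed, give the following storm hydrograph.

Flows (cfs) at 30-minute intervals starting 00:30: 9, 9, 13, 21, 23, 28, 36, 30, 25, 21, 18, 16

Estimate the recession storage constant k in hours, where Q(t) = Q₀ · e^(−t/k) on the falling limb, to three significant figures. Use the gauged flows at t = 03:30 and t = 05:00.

k ≈ 2.78 h

On the falling limb, Q drops from 36 to 21 cfs between t = 03:30 and t = 05:00 (Δt = 1.5 h).
k = −Δt / ln(Q₂/Q₁) = −1.5 / ln(21/36) = 2.78 h.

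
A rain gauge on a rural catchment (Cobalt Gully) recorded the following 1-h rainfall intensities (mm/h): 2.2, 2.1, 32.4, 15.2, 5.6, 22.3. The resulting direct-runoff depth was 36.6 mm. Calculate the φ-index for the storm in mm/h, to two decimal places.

φ ≈ 11.10 mm/h

Only the 3 blocks with intensity above φ contribute runoff: 32.4, 15.2, 22.3 mm/h.
Σ(I−φ)·Δt = d  ⇒  (32.4+15.2+22.3 − 3φ)·1 = 36.6
φ = (69.90 − 36.6/1) / 3 = 11.10 mm/h.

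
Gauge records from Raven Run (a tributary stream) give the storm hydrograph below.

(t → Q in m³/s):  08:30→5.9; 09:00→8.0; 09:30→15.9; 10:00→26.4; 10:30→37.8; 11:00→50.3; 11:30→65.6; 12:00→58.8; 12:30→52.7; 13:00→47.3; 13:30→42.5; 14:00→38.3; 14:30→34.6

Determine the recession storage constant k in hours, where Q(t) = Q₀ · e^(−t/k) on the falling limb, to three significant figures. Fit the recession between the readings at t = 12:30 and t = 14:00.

On the falling limb, Q drops from 52.7 to 38.3 m³/s between t = 12:30 and t = 14:00 (Δt = 1.5 h).
k = −Δt / ln(Q₂/Q₁) = −1.5 / ln(38.3/52.7) = 4.70 h.

k ≈ 4.70 h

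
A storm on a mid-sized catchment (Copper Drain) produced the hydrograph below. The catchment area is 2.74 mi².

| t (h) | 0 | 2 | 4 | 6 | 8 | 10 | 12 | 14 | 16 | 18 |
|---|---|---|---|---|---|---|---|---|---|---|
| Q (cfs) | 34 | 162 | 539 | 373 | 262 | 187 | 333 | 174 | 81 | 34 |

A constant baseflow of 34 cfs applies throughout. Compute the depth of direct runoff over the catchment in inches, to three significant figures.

Direct runoff: 0.0, 128.0, 505.0, 339.0, 228.0, 153.0, 299.0, 140.0, 47.0, 0.0 cfs; ΣQ_DR = 1839 cfs.
V = ΣQ_DR · Δt = 1839 × 7200 s = 1.324 × 10^7 ft³.
Over A = 2.74 mi², depth = V / A = 2.08 in.

d ≈ 2.08 in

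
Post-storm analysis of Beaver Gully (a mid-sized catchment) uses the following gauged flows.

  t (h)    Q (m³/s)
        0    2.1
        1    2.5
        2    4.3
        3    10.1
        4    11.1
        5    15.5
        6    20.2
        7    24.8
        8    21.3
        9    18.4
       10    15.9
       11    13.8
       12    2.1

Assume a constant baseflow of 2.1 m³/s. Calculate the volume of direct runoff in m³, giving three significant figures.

Direct-runoff ordinates (Q − Q_b): 0.0, 0.4, 2.2, 8.0, 9.0, 13.4, 18.1, 22.7, 19.2, 16.3, 13.8, 11.7, 0.0 m³/s.
ΣQ_DR = 134.8 m³/s.
With Δt = 1 h = 3600 s, V = ΣQ_DR · Δt = 134.8 × 3600 = 4.85 × 10^5 m³.

V ≈ 4.85 × 10^5 m³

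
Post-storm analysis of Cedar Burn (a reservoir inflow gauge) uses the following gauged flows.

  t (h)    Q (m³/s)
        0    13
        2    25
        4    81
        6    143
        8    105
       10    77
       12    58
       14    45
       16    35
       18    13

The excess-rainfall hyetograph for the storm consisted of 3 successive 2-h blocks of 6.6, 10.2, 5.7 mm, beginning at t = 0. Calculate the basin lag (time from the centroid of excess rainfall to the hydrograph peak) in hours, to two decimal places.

t_L ≈ 3.08 h

Centroid of excess rainfall: t_c = Σ P_i·t̄_i / ΣP_i = 2.9200 h (block centres at 1, 3, 5 h).
Hydrograph peak occurs at t = 6 h, so basin lag t_L = 6 − 2.9200 = 3.08 h.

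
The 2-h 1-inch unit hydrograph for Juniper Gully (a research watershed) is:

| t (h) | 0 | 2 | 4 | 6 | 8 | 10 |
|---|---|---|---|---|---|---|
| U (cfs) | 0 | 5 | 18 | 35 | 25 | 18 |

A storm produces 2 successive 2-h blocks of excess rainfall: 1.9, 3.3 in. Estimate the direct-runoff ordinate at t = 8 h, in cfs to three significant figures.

By discrete convolution, Q_j = Σ (P_i / 1 in) · U_{j−i}.
At t = 8 h (j=4): Q = (1.9/1)·25 + (3.3/1)·35 = 163 cfs.

Q ≈ 163 cfs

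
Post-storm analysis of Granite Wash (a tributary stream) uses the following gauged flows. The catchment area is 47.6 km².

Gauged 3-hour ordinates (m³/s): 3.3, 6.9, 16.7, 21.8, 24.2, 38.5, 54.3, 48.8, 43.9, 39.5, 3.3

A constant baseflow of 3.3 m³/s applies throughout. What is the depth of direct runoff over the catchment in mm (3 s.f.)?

d ≈ 60.1 mm

Direct runoff: 0.0, 3.6, 13.4, 18.5, 20.9, 35.2, 51.0, 45.5, 40.6, 36.2, 0.0 m³/s; ΣQ_DR = 264.9 m³/s.
V = ΣQ_DR · Δt = 264.9 × 10800 s = 2.861 × 10^6 m³.
Over A = 47.6 km², depth = V / A = 60.1 mm.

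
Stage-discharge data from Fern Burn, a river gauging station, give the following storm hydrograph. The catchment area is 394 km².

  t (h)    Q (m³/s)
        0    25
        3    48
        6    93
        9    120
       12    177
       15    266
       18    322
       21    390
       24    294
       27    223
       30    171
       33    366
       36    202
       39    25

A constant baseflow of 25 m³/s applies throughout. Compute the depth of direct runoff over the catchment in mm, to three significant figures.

Direct runoff: 0.0, 23.0, 68.0, 95.0, 152.0, 241.0, 297.0, 365.0, 269.0, 198.0, 146.0, 341.0, 177.0, 0.0 m³/s; ΣQ_DR = 2372 m³/s.
V = ΣQ_DR · Δt = 2372 × 10800 s = 2.562 × 10^7 m³.
Over A = 394 km², depth = V / A = 65.0 mm.

d ≈ 65.0 mm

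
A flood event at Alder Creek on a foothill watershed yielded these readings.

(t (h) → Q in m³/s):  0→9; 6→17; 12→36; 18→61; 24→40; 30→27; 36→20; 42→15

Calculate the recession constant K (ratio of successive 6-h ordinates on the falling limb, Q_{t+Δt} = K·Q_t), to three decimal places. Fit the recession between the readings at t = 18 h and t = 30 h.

Using the recession-limb readings at t = 18 h and t = 30 h: Q falls from 61 to 27 m³/s over 2 intervals.
K = (Q₂/Q₁)^(1/2) = (27/61)^(1/2) = 0.665.

K ≈ 0.665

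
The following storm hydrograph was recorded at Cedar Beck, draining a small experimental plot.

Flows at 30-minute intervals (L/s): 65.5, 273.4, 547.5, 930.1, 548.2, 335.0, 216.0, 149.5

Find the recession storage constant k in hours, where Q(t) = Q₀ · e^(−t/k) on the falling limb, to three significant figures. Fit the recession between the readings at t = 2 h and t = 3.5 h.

On the falling limb, Q drops from 548.2 to 149.5 L/s between t = 2 h and t = 3.5 h (Δt = 1.5 h).
k = −Δt / ln(Q₂/Q₁) = −1.5 / ln(149.5/548.2) = 1.15 h.

k ≈ 1.15 h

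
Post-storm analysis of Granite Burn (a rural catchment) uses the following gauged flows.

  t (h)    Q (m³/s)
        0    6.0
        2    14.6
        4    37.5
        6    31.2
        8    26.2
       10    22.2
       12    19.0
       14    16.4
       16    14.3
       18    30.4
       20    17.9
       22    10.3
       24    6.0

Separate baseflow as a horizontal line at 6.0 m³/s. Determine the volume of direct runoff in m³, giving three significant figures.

Direct-runoff ordinates (Q − Q_b): 0.0, 8.6, 31.5, 25.2, 20.2, 16.2, 13.0, 10.4, 8.3, 24.4, 11.9, 4.3, 0.0 m³/s.
ΣQ_DR = 174.0 m³/s.
With Δt = 2 h = 7200 s, V = ΣQ_DR · Δt = 174.0 × 7200 = 1.25 × 10^6 m³.

V ≈ 1.25 × 10^6 m³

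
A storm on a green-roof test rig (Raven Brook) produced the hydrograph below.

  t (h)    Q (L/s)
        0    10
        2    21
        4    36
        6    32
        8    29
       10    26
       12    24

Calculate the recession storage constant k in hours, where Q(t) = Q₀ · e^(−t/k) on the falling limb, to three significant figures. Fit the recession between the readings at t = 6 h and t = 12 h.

On the falling limb, Q drops from 32 to 24 L/s between t = 6 h and t = 12 h (Δt = 6 h).
k = −Δt / ln(Q₂/Q₁) = −6 / ln(24/32) = 20.9 h.

k ≈ 20.9 h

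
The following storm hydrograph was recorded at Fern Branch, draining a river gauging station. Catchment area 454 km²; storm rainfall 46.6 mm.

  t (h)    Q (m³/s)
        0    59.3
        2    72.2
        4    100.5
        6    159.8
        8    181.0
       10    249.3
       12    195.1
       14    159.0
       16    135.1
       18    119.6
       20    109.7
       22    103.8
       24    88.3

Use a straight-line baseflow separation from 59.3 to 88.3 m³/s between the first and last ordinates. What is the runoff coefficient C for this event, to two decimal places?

ΣQ_DR = 773.3 m³/s; V = ΣQ_DR·Δt = 5.568 × 10^6 m³.
Runoff depth d = V / A = 12.26 mm.
C = d / P = 12.26 / 46.6 = 0.26.

C ≈ 0.26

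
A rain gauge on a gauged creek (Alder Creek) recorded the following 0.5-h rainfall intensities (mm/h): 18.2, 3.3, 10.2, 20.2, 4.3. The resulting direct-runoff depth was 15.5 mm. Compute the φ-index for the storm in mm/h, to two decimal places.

φ ≈ 5.87 mm/h

Only the 3 blocks with intensity above φ contribute runoff: 18.2, 10.2, 20.2 mm/h.
Σ(I−φ)·Δt = d  ⇒  (18.2+10.2+20.2 − 3φ)·0.5 = 15.5
φ = (48.60 − 15.5/0.5) / 3 = 5.87 mm/h.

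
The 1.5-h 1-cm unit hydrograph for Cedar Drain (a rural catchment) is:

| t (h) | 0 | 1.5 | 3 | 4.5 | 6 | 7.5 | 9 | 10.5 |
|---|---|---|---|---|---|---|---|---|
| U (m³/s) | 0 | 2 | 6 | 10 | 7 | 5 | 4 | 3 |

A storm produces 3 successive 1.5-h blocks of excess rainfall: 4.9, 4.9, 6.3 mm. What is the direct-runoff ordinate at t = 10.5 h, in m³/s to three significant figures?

Q ≈ 6.58 m³/s

By discrete convolution, Q_j = Σ (P_i / 10 mm) · U_{j−i}.
At t = 10.5 h (j=7): Q = (4.9/10)·3 + (4.9/10)·4 + (6.3/10)·5 = 6.58 m³/s.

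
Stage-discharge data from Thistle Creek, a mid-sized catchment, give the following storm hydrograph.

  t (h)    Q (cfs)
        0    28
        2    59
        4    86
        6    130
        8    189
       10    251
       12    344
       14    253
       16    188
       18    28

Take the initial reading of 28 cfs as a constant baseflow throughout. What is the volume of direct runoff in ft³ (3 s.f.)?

Direct-runoff ordinates (Q − Q_b): 0.0, 31.0, 58.0, 102.0, 161.0, 223.0, 316.0, 225.0, 160.0, 0.0 cfs.
ΣQ_DR = 1276 cfs.
With Δt = 2 h = 7200 s, V = ΣQ_DR · Δt = 1276 × 7200 = 9.19 × 10^6 ft³.

V ≈ 9.19 × 10^6 ft³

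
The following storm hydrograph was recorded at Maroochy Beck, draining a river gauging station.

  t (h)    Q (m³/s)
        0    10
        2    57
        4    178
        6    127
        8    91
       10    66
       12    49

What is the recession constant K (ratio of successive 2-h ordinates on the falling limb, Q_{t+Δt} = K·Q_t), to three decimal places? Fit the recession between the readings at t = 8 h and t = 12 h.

Using the recession-limb readings at t = 8 h and t = 12 h: Q falls from 91 to 49 m³/s over 2 intervals.
K = (Q₂/Q₁)^(1/2) = (49/91)^(1/2) = 0.734.

K ≈ 0.734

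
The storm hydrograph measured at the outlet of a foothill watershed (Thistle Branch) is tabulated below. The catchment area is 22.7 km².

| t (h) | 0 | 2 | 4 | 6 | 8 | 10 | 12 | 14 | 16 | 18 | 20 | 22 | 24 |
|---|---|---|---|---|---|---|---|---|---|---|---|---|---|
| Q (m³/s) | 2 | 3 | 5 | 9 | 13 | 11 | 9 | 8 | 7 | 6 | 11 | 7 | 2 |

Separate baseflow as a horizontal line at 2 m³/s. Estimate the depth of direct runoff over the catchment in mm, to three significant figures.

d ≈ 21.3 mm

Direct runoff: 0.0, 1.0, 3.0, 7.0, 11.0, 9.0, 7.0, 6.0, 5.0, 4.0, 9.0, 5.0, 0.0 m³/s; ΣQ_DR = 67.00 m³/s.
V = ΣQ_DR · Δt = 67.00 × 7200 s = 4.824 × 10^5 m³.
Over A = 22.7 km², depth = V / A = 21.3 mm.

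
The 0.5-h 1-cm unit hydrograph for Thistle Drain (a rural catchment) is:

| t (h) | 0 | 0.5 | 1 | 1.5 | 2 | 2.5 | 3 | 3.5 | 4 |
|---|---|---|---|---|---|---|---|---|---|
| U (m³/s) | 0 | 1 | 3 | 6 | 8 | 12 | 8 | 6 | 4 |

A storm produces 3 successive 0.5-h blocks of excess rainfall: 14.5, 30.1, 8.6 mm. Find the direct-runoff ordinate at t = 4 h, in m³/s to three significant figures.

By discrete convolution, Q_j = Σ (P_i / 10 mm) · U_{j−i}.
At t = 4 h (j=8): Q = (14.5/10)·4 + (30.1/10)·6 + (8.6/10)·8 = 30.7 m³/s.

Q ≈ 30.7 m³/s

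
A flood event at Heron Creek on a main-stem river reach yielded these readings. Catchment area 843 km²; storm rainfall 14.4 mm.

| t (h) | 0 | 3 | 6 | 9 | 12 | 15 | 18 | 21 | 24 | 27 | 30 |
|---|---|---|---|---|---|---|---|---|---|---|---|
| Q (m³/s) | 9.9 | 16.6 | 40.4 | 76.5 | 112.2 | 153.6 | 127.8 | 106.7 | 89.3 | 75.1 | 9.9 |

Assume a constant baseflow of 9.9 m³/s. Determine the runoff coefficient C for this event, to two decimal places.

ΣQ_DR = 709.1 m³/s; V = ΣQ_DR·Δt = 7.658 × 10^6 m³.
Runoff depth d = V / A = 9.085 mm.
C = d / P = 9.085 / 14.4 = 0.63.

C ≈ 0.63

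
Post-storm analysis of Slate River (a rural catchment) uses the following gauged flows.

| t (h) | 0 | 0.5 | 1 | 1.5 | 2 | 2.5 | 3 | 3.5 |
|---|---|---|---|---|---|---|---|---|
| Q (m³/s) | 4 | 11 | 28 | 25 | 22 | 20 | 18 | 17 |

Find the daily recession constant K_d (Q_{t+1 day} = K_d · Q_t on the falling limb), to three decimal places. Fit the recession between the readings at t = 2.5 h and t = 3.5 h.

Between t = 2.5 h and t = 3.5 h the flow falls from 20 to 17 m³/s over 2×0.5 h = 1 h.
Per-interval ratio K = (17/20)^(1/2) = 0.9220; K_d = K^(24/0.5) = 0.020.

K_d ≈ 0.020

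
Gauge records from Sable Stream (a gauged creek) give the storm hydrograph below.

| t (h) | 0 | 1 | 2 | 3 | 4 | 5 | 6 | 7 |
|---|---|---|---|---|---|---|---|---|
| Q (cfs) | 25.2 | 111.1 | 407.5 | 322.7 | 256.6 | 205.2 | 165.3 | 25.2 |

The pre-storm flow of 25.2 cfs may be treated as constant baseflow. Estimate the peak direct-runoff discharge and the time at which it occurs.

Subtracting baseflow gives direct-runoff ordinates: 0.0, 85.9, 382.3, 297.5, 231.4, 180.0, 140.1, 0.0 cfs.
The maximum is 382.3 cfs, occurring at the reading for t = 2 h.

Q_p = 382.3 cfs at t = 2 h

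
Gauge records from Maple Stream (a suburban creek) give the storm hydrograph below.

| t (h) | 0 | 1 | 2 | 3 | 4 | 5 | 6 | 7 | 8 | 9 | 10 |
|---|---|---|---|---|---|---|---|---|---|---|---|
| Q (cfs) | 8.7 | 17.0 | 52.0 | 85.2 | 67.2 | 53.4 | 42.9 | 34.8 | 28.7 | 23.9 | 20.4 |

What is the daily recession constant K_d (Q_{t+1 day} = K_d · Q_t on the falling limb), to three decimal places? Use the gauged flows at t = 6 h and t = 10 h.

Between t = 6 h and t = 10 h the flow falls from 42.9 to 20.4 cfs over 4×1 h = 4 h.
Per-interval ratio K = (20.4/42.9)^(1/4) = 0.8304; K_d = K^(24/1) = 0.012.

K_d ≈ 0.012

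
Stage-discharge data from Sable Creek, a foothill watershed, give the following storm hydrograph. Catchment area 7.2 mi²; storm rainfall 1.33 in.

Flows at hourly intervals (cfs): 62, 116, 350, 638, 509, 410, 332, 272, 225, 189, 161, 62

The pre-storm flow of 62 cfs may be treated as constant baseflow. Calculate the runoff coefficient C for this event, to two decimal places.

ΣQ_DR = 2582 cfs; V = ΣQ_DR·Δt = 9.295 × 10^6 ft³.
Runoff depth d = V / A = 0.5557 in.
C = d / P = 0.5557 / 1.33 = 0.42.

C ≈ 0.42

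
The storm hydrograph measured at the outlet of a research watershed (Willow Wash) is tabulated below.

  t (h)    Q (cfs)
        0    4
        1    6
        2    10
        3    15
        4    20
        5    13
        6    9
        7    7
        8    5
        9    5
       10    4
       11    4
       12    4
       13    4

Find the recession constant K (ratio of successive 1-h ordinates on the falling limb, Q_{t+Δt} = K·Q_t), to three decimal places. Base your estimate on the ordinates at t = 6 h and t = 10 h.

Using the recession-limb readings at t = 6 h and t = 10 h: Q falls from 9 to 4 cfs over 4 intervals.
K = (Q₂/Q₁)^(1/4) = (4/9)^(1/4) = 0.816.

K ≈ 0.816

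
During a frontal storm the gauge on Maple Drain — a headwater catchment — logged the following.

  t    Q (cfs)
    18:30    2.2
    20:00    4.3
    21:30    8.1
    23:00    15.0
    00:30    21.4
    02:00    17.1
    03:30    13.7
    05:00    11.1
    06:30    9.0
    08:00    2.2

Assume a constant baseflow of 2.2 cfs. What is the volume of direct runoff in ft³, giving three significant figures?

V ≈ 4.43 × 10^5 ft³

Direct-runoff ordinates (Q − Q_b): 0.0, 2.1, 5.9, 12.8, 19.2, 14.9, 11.5, 8.9, 6.8, 0.0 cfs.
ΣQ_DR = 82.10 cfs.
With Δt = 1.5 h = 5400 s, V = ΣQ_DR · Δt = 82.10 × 5400 = 4.43 × 10^5 ft³.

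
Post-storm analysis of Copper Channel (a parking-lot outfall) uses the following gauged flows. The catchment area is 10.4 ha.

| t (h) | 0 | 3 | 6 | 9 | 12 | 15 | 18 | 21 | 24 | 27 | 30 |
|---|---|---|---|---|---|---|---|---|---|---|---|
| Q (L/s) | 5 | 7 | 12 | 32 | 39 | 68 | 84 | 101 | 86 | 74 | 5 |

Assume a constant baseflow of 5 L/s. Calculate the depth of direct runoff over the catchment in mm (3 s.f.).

Direct runoff: 0.0, 2.0, 7.0, 27.0, 34.0, 63.0, 79.0, 96.0, 81.0, 69.0, 0.0 L/s; ΣQ_DR = 458.0 L/s.
V = ΣQ_DR · Δt = 458.0 × 10800 s = 4.946 × 10^6 L.
Over A = 10.4 ha, depth = V / A = 47.6 mm.

d ≈ 47.6 mm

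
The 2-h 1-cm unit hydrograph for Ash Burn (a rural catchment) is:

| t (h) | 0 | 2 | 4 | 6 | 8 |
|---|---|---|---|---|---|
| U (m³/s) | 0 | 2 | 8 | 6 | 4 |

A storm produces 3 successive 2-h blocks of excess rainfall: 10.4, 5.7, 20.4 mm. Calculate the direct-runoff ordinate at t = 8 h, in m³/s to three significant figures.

By discrete convolution, Q_j = Σ (P_i / 10 mm) · U_{j−i}.
At t = 8 h (j=4): Q = (10.4/10)·4 + (5.7/10)·6 + (20.4/10)·8 = 23.9 m³/s.

Q ≈ 23.9 m³/s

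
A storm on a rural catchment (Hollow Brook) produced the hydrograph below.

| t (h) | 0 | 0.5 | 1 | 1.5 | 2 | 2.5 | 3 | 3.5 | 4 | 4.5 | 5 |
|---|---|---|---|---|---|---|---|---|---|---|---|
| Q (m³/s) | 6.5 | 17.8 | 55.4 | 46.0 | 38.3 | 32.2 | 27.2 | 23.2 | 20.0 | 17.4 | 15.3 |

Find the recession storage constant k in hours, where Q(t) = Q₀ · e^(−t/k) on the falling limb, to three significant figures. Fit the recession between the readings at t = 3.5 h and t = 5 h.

k ≈ 3.60 h

On the falling limb, Q drops from 23.2 to 15.3 m³/s between t = 3.5 h and t = 5 h (Δt = 1.5 h).
k = −Δt / ln(Q₂/Q₁) = −1.5 / ln(15.3/23.2) = 3.60 h.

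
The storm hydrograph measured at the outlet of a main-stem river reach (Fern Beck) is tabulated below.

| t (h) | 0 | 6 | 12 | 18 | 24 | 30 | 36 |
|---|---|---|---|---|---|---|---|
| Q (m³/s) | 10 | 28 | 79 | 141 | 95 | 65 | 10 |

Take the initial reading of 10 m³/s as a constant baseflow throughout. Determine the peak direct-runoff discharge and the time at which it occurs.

Subtracting baseflow gives direct-runoff ordinates: 0.0, 18.0, 69.0, 131.0, 85.0, 55.0, 0.0 m³/s.
The maximum is 131.0 m³/s, occurring at the reading for t = 18 h.

Q_p = 131.0 m³/s at t = 18 h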